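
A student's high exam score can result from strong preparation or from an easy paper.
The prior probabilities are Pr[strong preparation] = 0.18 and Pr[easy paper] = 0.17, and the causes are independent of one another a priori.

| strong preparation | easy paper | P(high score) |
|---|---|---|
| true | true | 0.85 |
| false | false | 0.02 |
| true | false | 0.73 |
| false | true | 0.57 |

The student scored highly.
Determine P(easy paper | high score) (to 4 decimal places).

P(easy paper | high score) ≈ 0.4623

P(high score) = 0.02·0.82·0.83 + 0.57·0.82·0.17 + 0.73·0.18·0.83 + 0.85·0.18·0.17 = 0.013612 + 0.079458 + 0.109062 + 0.026010 = 0.228142
The easy paper-present share is 0.079458 + 0.026010 = 0.105468.
Hence the posterior is 0.105468/0.228142 ≈ 0.4623.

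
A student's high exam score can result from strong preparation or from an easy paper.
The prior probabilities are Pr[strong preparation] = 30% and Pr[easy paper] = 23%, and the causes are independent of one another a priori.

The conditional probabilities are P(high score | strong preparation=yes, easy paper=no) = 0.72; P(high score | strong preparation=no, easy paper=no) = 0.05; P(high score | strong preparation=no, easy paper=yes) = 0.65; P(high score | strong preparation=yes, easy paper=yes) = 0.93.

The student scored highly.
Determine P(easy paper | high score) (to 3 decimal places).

P(easy paper | high score) ≈ 0.466

Sum P(high score|·) weighted by the priors over the 4 (strong preparation, easy paper) configurations:
  P(high score) = 0.05*0.7*0.77 + 0.65*0.7*0.23 + 0.72*0.3*0.77 + 0.93*0.3*0.23
        = 0.026950 + 0.104650 + 0.166320 + 0.064170 = 0.362090
The terms with easy paper present sum to 0.168820, so
  P(easy paper | high score) = 0.168820 / 0.362090 ≈ 0.466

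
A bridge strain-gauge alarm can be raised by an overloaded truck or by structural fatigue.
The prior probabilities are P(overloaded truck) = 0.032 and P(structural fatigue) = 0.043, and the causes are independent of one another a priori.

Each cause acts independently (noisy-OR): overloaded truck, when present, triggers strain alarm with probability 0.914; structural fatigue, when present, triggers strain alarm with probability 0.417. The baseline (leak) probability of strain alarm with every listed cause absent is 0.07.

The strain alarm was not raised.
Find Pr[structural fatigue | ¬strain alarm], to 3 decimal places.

Under noisy-OR, P(strain alarm | causes) = 1 − (1−0.07)·∏(1−qᵢ) over the active causes.
P(¬strain alarm) = 0.93*0.968*0.957 + 0.54219*0.968*0.043 + 0.07998*0.032*0.957 + 0.046628*0.032*0.043 = 0.861530 + 0.022568 + 0.002449 + 0.000064 = 0.886611
Of this, 0.022632 comes from 0.022568 + 0.000064 (the structural fatigue=true cases).
So P(structural fatigue | ¬strain alarm) = 0.022632/0.886611 ≈ 0.026.

Pr[structural fatigue | ¬strain alarm] ≈ 0.026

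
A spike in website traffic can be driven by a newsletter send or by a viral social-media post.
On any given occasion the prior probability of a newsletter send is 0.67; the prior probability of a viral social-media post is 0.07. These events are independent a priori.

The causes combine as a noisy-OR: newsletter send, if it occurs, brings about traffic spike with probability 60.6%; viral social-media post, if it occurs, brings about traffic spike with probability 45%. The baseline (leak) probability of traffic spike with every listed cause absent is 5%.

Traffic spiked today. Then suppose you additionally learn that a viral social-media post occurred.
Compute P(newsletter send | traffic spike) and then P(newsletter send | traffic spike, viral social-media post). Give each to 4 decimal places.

Under noisy-OR, P(traffic spike | causes) = 1 − (1−0.05)·∏(1−qᵢ) over the active causes.
Weight on newsletter send=true, given the evidence: 0.389874 + 0.037245 = 0.427119
Normalizer over all consistent configurations: 0.05×0.33×0.93 + 0.4775×0.33×0.07 + 0.6257×0.67×0.93 + 0.794135×0.67×0.07 = 0.453494
P(newsletter send | traffic spike) = 0.427119/0.453494 ≈ 0.9418

Now condition on the additional information:
Numerator (weight on configurations with newsletter send): 0.794135*0.67 = 0.532070
Denominator P(traffic spike | viral social-media post): 0.4775*0.33 + 0.794135*0.67 = 0.689645
P(newsletter send | traffic spike, viral social-media post) = 0.532070/0.689645 ≈ 0.7715
Conditioning on viral social-media post lowers the posterior on newsletter send: the classic explaining-away effect in a common-effect structure.

P(newsletter send | traffic spike) ≈ 0.9418; P(newsletter send | traffic spike, viral social-media post) ≈ 0.7715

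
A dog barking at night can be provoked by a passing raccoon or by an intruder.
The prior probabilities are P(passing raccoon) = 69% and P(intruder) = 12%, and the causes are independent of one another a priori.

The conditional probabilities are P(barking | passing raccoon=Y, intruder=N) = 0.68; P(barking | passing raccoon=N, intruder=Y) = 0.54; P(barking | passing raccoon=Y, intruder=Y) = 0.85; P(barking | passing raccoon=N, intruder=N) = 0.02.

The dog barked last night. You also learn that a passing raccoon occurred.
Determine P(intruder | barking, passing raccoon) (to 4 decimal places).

P(intruder | barking, passing raccoon) ≈ 0.1456

P(barking | passing raccoon) = 0.68·0.88 + 0.85·0.12 = 0.598400 + 0.102000 = 0.700400
The intruder-present share is 0.85·0.12 = 0.102000.
Hence the posterior is 0.102000/0.700400 ≈ 0.1456.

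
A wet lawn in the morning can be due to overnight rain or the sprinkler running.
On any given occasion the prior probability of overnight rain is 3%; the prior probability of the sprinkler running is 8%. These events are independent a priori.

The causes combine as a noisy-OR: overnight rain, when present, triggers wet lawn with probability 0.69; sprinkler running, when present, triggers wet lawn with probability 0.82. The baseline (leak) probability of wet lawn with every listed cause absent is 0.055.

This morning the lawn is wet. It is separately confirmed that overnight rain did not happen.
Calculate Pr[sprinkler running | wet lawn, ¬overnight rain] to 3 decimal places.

Pr[sprinkler running | wet lawn, ¬overnight rain] ≈ 0.567

Under noisy-OR, P(wet lawn | causes) = 1 − (1−0.055)·∏(1−qᵢ) over the active causes.
P(wet lawn | ¬overnight rain) = 0.055×0.92 + 0.8299×0.08 = 0.050600 + 0.066392 = 0.116992
The sprinkler running-present share is 0.8299×0.08 = 0.066392.
So P(sprinkler running | wet lawn, ¬overnight rain) = 0.066392/0.116992 ≈ 0.567.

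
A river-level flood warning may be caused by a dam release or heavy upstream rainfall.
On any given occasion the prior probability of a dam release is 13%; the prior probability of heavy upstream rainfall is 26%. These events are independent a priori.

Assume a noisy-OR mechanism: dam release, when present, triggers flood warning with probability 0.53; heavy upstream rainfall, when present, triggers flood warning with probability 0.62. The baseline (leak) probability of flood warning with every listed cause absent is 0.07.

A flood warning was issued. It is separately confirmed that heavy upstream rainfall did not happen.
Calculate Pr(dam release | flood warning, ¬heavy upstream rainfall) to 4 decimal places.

Pr(dam release | flood warning, ¬heavy upstream rainfall) ≈ 0.5458

Under noisy-OR, P(flood warning | causes) = 1 − (1−0.07)·∏(1−qᵢ) over the active causes.
Sum P(flood warning|·) weighted by the priors over both values of dam release:
  P(flood warning | ¬heavy upstream rainfall) = 0.07·0.87 + 0.5629·0.13
        = 0.060900 + 0.073177 = 0.134077
Configurations with dam release contribute 0.073177, so
  P(dam release | flood warning, ¬heavy upstream rainfall) = 0.073177 / 0.134077 ≈ 0.5458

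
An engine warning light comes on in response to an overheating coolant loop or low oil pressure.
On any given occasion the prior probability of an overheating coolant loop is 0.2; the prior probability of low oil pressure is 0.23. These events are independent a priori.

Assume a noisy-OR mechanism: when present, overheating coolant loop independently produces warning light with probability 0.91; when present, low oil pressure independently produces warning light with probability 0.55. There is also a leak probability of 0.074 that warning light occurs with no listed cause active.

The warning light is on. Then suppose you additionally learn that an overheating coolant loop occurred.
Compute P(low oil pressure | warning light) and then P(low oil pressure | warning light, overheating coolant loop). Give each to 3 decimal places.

Under noisy-OR, P(warning light | causes) = 1 − (1−0.074)·∏(1−qᵢ) over the active causes.
Weight on low oil pressure=true, given the evidence: 0.107327 + 0.044275 = 0.151602
The normalizing constant is 0.074·0.8·0.77 + 0.5833·0.8·0.23 + 0.91666·0.2·0.77 + 0.962497·0.2·0.23 = 0.338352
P(low oil pressure | warning light) = 0.151602/0.338352 ≈ 0.448

Now also conditioning on overheating coolant loop=true:
By total probability over both values of low oil pressure:
  P(warning light | overheating coolant loop) = 0.91666*0.77 + 0.962497*0.23
        = 0.705828 + 0.221374 = 0.927202
The terms with low oil pressure present sum to 0.221374, so
  P(low oil pressure | warning light, overheating coolant loop) = 0.221374 / 0.927202 ≈ 0.239
This is intercausal reasoning (explaining away): once overheating coolant loop accounts for the warning light, low oil pressure becomes less likely.

P(low oil pressure | warning light) ≈ 0.448; P(low oil pressure | warning light, overheating coolant loop) ≈ 0.239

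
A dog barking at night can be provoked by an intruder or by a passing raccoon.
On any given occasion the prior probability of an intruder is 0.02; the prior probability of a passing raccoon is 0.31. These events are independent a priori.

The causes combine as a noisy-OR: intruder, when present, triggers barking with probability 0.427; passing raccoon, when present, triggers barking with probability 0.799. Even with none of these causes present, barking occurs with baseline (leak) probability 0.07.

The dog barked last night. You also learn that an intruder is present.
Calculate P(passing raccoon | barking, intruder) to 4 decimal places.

P(passing raccoon | barking, intruder) ≈ 0.4620

Under noisy-OR, P(barking | causes) = 1 − (1−0.07)·∏(1−qᵢ) over the active causes.
P(barking | intruder) = 0.46711*0.69 + 0.892889*0.31 = 0.322306 + 0.276796 = 0.599102
Restricting to configurations with passing raccoon present: 0.892889*0.31 = 0.276796.
So P(passing raccoon | barking, intruder) = 0.276796/0.599102 ≈ 0.4620.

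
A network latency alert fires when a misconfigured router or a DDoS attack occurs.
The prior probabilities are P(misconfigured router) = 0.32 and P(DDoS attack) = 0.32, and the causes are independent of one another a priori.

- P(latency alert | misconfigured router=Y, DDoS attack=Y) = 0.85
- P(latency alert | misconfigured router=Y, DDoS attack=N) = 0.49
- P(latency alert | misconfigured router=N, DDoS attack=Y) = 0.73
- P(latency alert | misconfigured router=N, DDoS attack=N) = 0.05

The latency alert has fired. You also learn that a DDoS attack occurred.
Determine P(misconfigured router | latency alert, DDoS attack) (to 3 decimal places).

P(misconfigured router | latency alert, DDoS attack) ≈ 0.354

By total probability over both values of misconfigured router:
  P(latency alert | DDoS attack) = 0.73*0.68 + 0.85*0.32
        = 0.496400 + 0.272000 = 0.768400
Configurations with misconfigured router contribute 0.272000, so
  P(misconfigured router | latency alert, DDoS attack) = 0.272000 / 0.768400 ≈ 0.354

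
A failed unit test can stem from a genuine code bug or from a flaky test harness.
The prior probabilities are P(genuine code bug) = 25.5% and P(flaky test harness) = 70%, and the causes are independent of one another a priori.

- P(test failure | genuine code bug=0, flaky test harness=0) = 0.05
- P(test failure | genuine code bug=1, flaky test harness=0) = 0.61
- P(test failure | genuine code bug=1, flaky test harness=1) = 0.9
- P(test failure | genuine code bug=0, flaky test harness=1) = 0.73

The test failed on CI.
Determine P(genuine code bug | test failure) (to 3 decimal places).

P(genuine code bug | test failure) ≈ 0.346

P(test failure) = 0.05*0.745*0.3 + 0.73*0.745*0.7 + 0.61*0.255*0.3 + 0.9*0.255*0.7 = 0.011175 + 0.380695 + 0.046665 + 0.160650 = 0.599185
Of this, 0.207315 comes from 0.046665 + 0.160650 (the genuine code bug=true cases).
P(genuine code bug | test failure) = 0.207315 / 0.599185 ≈ 0.346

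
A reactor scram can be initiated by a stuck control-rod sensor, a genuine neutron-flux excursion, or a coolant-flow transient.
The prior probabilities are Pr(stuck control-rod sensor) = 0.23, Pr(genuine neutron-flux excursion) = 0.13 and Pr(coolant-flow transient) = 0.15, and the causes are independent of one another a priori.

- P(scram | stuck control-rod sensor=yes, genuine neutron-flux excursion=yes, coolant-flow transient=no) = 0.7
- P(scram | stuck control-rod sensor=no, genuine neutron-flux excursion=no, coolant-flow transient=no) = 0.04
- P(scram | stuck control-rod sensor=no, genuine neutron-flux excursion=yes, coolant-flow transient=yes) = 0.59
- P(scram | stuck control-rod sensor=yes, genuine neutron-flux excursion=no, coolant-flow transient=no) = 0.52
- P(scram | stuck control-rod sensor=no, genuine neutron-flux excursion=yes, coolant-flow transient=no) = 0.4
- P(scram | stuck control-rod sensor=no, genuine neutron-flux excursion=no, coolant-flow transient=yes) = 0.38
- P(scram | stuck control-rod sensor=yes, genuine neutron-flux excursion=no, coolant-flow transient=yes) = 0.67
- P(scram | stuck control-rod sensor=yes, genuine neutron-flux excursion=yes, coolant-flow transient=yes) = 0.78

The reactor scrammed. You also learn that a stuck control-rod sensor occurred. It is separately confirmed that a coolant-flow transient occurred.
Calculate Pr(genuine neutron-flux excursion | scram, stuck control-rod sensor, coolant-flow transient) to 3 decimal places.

P(scram | stuck control-rod sensor, coolant-flow transient) = 0.67*0.87 + 0.78*0.13 = 0.582900 + 0.101400 = 0.684300
Of this, 0.101400 comes from 0.78*0.13 (the genuine neutron-flux excursion=true cases).
Hence the posterior is 0.101400/0.684300 ≈ 0.148.

Pr(genuine neutron-flux excursion | scram, stuck control-rod sensor, coolant-flow transient) ≈ 0.148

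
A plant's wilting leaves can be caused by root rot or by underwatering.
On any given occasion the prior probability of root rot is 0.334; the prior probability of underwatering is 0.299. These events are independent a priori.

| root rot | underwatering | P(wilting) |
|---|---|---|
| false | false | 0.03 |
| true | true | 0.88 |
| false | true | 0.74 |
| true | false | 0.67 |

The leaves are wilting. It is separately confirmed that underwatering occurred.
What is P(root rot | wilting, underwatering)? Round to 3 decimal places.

P(root rot | wilting, underwatering) ≈ 0.374

P(wilting | underwatering) = 0.74×0.666 + 0.88×0.334 = 0.492840 + 0.293920 = 0.786760
Restricting to configurations with root rot present: 0.88×0.334 = 0.293920.
Hence the posterior is 0.293920/0.786760 ≈ 0.374.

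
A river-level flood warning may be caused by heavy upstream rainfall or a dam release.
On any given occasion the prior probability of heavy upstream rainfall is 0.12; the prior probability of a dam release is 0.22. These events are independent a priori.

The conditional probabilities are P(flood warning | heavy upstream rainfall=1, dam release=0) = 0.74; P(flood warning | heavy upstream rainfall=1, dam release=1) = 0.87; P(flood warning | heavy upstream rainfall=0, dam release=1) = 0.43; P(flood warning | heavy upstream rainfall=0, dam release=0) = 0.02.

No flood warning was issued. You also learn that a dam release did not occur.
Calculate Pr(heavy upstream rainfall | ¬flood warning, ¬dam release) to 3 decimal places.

Pr(heavy upstream rainfall | ¬flood warning, ¬dam release) ≈ 0.035

Enumerate both values of heavy upstream rainfall and weight by the priors:
  P(¬flood warning | ¬dam release) = 0.98*0.88 + 0.26*0.12
        = 0.862400 + 0.031200 = 0.893600
Configurations with heavy upstream rainfall contribute 0.031200, so
  P(heavy upstream rainfall | ¬flood warning, ¬dam release) = 0.031200 / 0.893600 ≈ 0.035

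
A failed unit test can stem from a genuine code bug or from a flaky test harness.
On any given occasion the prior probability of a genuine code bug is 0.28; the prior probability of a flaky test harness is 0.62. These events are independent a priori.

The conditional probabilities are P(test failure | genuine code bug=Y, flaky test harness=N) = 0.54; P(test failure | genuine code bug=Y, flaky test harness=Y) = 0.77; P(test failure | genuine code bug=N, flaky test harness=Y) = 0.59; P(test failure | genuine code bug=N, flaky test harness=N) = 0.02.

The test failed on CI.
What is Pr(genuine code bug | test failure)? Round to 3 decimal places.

Enumerate the 4 (genuine code bug, flaky test harness) configurations and weight by the priors:
  P(test failure) = 0.02*0.72*0.38 + 0.59*0.72*0.62 + 0.54*0.28*0.38 + 0.77*0.28*0.62
        = 0.005472 + 0.263376 + 0.057456 + 0.133672 = 0.459976
The terms with genuine code bug present sum to 0.191128, so
  P(genuine code bug | test failure) = 0.191128 / 0.459976 ≈ 0.416

Pr(genuine code bug | test failure) ≈ 0.416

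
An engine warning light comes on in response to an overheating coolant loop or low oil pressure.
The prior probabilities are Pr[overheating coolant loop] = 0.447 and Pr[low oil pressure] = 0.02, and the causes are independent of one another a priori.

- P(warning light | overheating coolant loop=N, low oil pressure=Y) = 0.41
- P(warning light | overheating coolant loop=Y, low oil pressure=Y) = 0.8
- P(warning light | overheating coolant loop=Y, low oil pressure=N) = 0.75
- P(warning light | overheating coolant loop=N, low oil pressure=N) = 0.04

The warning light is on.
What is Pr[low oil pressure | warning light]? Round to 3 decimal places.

Pr[low oil pressure | warning light] ≈ 0.032

P(warning light) = 0.04*0.553*0.98 + 0.41*0.553*0.02 + 0.75*0.447*0.98 + 0.8*0.447*0.02 = 0.021678 + 0.004535 + 0.328545 + 0.007152 = 0.361910
Of this, 0.011687 comes from 0.004535 + 0.007152 (the low oil pressure=true cases).
Hence the posterior is 0.011687/0.361910 ≈ 0.032.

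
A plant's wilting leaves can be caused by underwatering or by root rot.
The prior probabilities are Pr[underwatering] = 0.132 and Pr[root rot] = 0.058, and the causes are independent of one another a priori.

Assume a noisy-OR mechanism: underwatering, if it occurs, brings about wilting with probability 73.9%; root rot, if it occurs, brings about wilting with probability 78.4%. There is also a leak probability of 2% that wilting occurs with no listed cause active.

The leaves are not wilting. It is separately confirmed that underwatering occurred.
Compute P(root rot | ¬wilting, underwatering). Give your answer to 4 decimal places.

Under noisy-OR, P(wilting | causes) = 1 − (1−0.02)·∏(1−qᵢ) over the active causes.
By total probability over both values of root rot:
  P(¬wilting | underwatering) = 0.25578·0.942 + 0.055248·0.058
        = 0.240945 + 0.003204 = 0.244149
The terms with root rot present sum to 0.003204, so
  P(root rot | ¬wilting, underwatering) = 0.003204 / 0.244149 ≈ 0.0131

P(root rot | ¬wilting, underwatering) ≈ 0.0131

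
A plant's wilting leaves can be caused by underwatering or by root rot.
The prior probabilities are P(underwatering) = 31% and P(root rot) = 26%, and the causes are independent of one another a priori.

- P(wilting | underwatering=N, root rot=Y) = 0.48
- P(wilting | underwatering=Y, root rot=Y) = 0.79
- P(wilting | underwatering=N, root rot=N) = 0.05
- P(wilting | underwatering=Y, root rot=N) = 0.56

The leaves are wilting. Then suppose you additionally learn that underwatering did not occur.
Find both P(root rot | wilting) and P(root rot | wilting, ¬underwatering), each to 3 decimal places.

P(root rot | wilting) ≈ 0.493; P(root rot | wilting, ¬underwatering) ≈ 0.771

Weight on root rot=true, given the evidence: 0.086112 + 0.063674 = 0.149786
Denominator P(wilting): 0.05·0.69·0.74 + 0.48·0.69·0.26 + 0.56·0.31·0.74 + 0.79·0.31·0.26 = 0.303780
P(root rot | wilting) = 0.149786/0.303780 ≈ 0.493

Now also conditioning on underwatering≠true:
P(wilting | ¬underwatering) = 0.05×0.74 + 0.48×0.26 = 0.037000 + 0.124800 = 0.161800
The root rot-present share is 0.48×0.26 = 0.124800.
Hence the posterior is 0.124800/0.161800 ≈ 0.771.
Ruling out underwatering raises the posterior on root rot — the flip side of explaining away.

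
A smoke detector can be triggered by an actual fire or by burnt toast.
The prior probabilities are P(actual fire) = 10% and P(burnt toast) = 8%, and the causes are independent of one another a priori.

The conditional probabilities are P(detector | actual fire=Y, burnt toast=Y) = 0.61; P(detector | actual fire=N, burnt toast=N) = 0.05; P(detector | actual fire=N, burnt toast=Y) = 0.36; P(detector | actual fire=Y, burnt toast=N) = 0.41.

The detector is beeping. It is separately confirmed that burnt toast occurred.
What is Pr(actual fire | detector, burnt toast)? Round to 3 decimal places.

P(detector | burnt toast) = 0.36·0.9 + 0.61·0.1 = 0.324000 + 0.061000 = 0.385000
The actual fire-present share is 0.61·0.1 = 0.061000.
Hence the posterior is 0.061000/0.385000 ≈ 0.158.

Pr(actual fire | detector, burnt toast) ≈ 0.158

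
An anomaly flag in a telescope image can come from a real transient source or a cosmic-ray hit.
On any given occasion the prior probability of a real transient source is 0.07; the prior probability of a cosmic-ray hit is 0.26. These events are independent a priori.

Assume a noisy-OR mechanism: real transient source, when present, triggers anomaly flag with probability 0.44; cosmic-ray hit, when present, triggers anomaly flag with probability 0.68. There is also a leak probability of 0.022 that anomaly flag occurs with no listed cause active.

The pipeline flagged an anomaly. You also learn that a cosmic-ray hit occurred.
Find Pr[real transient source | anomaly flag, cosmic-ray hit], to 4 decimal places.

Under noisy-OR, P(anomaly flag | causes) = 1 − (1−0.022)·∏(1−qᵢ) over the active causes.
Enumerate both values of real transient source and weight by the priors:
  P(anomaly flag | cosmic-ray hit) = 0.68704×0.93 + 0.824742×0.07
        = 0.638947 + 0.057732 = 0.696679
Configurations with real transient source contribute 0.057732, so
  P(real transient source | anomaly flag, cosmic-ray hit) = 0.057732 / 0.696679 ≈ 0.0829

Pr[real transient source | anomaly flag, cosmic-ray hit] ≈ 0.0829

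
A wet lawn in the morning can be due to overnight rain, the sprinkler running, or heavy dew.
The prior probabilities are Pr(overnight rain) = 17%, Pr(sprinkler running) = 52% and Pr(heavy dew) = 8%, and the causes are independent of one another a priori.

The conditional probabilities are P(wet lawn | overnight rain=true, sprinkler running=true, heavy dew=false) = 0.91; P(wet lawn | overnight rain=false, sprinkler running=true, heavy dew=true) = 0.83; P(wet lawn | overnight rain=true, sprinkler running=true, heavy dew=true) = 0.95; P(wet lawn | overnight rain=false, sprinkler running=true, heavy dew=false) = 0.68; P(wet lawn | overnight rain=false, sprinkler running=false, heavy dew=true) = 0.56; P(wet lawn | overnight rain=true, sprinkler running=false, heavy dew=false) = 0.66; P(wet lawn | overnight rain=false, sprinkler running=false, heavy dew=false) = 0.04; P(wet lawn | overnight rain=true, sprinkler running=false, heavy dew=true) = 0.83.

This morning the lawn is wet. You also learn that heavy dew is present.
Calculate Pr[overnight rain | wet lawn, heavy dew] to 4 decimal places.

Numerator (weight on configurations with overnight rain): 0.067728 + 0.083980 = 0.151708
The normalizing constant is 0.56·0.83·0.48 + 0.83·0.83·0.52 + 0.83·0.17·0.48 + 0.95·0.17·0.52 = 0.733040
P(overnight rain | wet lawn, heavy dew) = 0.151708/0.733040 ≈ 0.2070

Pr[overnight rain | wet lawn, heavy dew] ≈ 0.2070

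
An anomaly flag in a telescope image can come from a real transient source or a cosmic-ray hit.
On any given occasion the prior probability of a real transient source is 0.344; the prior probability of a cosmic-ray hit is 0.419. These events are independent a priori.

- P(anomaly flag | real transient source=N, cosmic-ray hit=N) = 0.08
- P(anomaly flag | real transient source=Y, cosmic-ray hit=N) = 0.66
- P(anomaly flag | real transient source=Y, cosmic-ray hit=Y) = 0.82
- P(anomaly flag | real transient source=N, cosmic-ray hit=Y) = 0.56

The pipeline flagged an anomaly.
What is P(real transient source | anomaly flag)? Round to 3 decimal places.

P(anomaly flag) = 0.08×0.656×0.581 + 0.56×0.656×0.419 + 0.66×0.344×0.581 + 0.82×0.344×0.419 = 0.030491 + 0.153924 + 0.131910 + 0.118192 = 0.434517
Restricting to configurations with real transient source present: 0.131910 + 0.118192 = 0.250102.
P(real transient source | anomaly flag) = 0.250102 / 0.434517 ≈ 0.576

P(real transient source | anomaly flag) ≈ 0.576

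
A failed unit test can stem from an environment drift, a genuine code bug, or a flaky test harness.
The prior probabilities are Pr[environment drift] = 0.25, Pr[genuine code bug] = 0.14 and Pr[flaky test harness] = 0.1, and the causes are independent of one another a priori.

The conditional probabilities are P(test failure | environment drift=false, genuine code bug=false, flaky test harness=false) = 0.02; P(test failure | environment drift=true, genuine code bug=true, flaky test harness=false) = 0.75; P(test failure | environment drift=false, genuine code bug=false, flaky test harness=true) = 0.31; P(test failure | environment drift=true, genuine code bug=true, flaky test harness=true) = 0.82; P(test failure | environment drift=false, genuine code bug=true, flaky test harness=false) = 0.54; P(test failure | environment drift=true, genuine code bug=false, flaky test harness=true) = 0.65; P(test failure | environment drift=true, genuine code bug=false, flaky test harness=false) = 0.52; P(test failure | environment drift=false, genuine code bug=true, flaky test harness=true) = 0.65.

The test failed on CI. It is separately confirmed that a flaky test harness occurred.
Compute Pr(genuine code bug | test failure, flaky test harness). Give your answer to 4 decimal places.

Pr(genuine code bug | test failure, flaky test harness) ≈ 0.2220

Weight on genuine code bug=true, given the evidence: 0.068250 + 0.028700 = 0.096950
Normalizer over all consistent configurations: 0.31*0.75*0.86 + 0.65*0.75*0.14 + 0.65*0.25*0.86 + 0.82*0.25*0.14 = 0.436650
Posterior = 0.096950 / 0.436650 ≈ 0.2220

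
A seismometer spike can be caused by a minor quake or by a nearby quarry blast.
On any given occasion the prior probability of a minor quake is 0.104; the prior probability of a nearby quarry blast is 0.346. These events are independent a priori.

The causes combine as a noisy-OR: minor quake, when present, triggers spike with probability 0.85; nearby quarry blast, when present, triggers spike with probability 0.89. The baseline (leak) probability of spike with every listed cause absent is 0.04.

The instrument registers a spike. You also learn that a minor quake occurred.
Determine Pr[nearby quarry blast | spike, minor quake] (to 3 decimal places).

Under noisy-OR, P(spike | causes) = 1 − (1−0.04)·∏(1−qᵢ) over the active causes.
P(spike | minor quake) = 0.856·0.654 + 0.98416·0.346 = 0.559824 + 0.340519 = 0.900343
Of this, 0.340519 comes from 0.98416·0.346 (the nearby quarry blast=true cases).
Hence the posterior is 0.340519/0.900343 ≈ 0.378.

Pr[nearby quarry blast | spike, minor quake] ≈ 0.378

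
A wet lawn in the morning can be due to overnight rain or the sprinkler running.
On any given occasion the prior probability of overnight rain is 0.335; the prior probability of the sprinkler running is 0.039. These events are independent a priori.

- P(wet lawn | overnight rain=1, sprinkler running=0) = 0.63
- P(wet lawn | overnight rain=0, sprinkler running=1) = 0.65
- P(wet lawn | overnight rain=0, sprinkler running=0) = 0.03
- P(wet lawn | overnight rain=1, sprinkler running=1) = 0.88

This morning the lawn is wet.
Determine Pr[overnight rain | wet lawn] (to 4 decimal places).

Enumerate the 4 (overnight rain, sprinkler running) configurations and weight by the priors:
  P(wet lawn) = 0.03·0.665·0.961 + 0.65·0.665·0.039 + 0.63·0.335·0.961 + 0.88·0.335·0.039
        = 0.019172 + 0.016858 + 0.202819 + 0.011497 = 0.250346
Configurations with overnight rain contribute 0.214316, so
  P(overnight rain | wet lawn) = 0.214316 / 0.250346 ≈ 0.8561

Pr[overnight rain | wet lawn] ≈ 0.8561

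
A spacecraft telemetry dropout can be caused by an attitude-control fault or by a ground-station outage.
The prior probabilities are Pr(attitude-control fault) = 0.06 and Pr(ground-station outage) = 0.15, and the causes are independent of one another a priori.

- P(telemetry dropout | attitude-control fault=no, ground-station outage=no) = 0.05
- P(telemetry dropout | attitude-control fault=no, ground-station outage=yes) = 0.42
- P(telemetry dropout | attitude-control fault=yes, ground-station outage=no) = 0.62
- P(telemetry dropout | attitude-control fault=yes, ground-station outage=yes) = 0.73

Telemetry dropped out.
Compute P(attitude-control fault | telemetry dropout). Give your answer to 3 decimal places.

P(attitude-control fault | telemetry dropout) ≈ 0.278

P(telemetry dropout) = 0.05·0.94·0.85 + 0.42·0.94·0.15 + 0.62·0.06·0.85 + 0.73·0.06·0.15 = 0.039950 + 0.059220 + 0.031620 + 0.006570 = 0.137360
The attitude-control fault-present share is 0.031620 + 0.006570 = 0.038190.
So P(attitude-control fault | telemetry dropout) = 0.038190/0.137360 ≈ 0.278.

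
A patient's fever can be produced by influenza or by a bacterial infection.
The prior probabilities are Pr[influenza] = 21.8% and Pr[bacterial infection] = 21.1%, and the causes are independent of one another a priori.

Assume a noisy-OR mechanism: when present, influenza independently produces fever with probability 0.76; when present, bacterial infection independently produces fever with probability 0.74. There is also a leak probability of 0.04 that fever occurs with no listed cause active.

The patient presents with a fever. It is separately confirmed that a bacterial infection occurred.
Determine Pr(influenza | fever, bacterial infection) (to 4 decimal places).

Under noisy-OR, P(fever | causes) = 1 − (1−0.04)·∏(1−qᵢ) over the active causes.
Weight on influenza=true, given the evidence: 0.940096*0.218 = 0.204941
Denominator P(fever | bacterial infection): 0.7504*0.782 + 0.940096*0.218 = 0.791754
Posterior = 0.204941 / 0.791754 ≈ 0.2588

Pr(influenza | fever, bacterial infection) ≈ 0.2588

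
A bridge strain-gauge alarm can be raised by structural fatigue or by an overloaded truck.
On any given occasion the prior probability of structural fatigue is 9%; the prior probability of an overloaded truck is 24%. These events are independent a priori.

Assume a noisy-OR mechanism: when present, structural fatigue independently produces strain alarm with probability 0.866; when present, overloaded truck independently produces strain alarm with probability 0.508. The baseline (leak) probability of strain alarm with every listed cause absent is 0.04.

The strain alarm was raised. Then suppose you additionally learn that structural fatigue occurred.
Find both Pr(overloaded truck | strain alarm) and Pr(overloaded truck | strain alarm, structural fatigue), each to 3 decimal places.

Pr(overloaded truck | strain alarm) ≈ 0.608; Pr(overloaded truck | strain alarm, structural fatigue) ≈ 0.253

Under noisy-OR, P(strain alarm | causes) = 1 − (1−0.04)·∏(1−qᵢ) over the active causes.
By total probability over the 4 (structural fatigue, overloaded truck) configurations:
  P(strain alarm) = 0.04*0.91*0.76 + 0.52768*0.91*0.24 + 0.87136*0.09*0.76 + 0.936709*0.09*0.24
        = 0.027664 + 0.115245 + 0.059601 + 0.020233 = 0.222743
Keeping only the overloaded truck-present terms gives 0.135478, so
  P(overloaded truck | strain alarm) = 0.135478 / 0.222743 ≈ 0.608

Now condition on the additional information:
P(strain alarm | structural fatigue) = 0.87136·0.76 + 0.936709·0.24 = 0.662234 + 0.224810 = 0.887044
Of this, 0.224810 comes from 0.936709·0.24 (the overloaded truck=true cases).
P(overloaded truck | strain alarm, structural fatigue) = 0.224810 / 0.887044 ≈ 0.253
— structural fatigue explains away the evidence for overloaded truck.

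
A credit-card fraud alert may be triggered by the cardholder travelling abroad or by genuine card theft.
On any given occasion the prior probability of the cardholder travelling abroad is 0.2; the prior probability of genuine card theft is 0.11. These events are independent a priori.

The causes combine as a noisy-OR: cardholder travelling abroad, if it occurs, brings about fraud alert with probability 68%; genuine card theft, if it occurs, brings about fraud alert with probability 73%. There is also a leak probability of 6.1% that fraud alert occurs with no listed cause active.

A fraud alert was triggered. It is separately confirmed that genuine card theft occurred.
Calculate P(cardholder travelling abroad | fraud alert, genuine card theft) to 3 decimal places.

P(cardholder travelling abroad | fraud alert, genuine card theft) ≈ 0.235

Under noisy-OR, P(fraud alert | causes) = 1 − (1−0.061)·∏(1−qᵢ) over the active causes.
P(fraud alert | genuine card theft) = 0.74647×0.8 + 0.91887×0.2 = 0.597176 + 0.183774 = 0.780950
Of this, 0.183774 comes from 0.91887×0.2 (the cardholder travelling abroad=true cases).
P(cardholder travelling abroad | fraud alert, genuine card theft) = 0.183774 / 0.780950 ≈ 0.235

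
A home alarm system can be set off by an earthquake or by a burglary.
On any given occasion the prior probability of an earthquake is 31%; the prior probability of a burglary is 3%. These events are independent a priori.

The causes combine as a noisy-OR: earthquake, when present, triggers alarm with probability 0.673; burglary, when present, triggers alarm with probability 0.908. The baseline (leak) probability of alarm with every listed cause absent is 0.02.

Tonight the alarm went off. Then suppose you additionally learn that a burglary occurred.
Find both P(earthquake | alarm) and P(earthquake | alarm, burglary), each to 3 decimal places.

Under noisy-OR, P(alarm | causes) = 1 − (1−0.02)·∏(1−qᵢ) over the active causes.
P(alarm) = 0.02*0.69*0.97 + 0.90984*0.69*0.03 + 0.67954*0.31*0.97 + 0.970518*0.31*0.03 = 0.013386 + 0.018834 + 0.204338 + 0.009026 = 0.245584
The earthquake-present share is 0.204338 + 0.009026 = 0.213364.
So P(earthquake | alarm) = 0.213364/0.245584 ≈ 0.869.

Now condition on the additional information:
Weight on earthquake=true, given the evidence: 0.970518×0.31 = 0.300861
Denominator P(alarm | burglary): 0.90984×0.69 + 0.970518×0.31 = 0.928651
Posterior = 0.300861 / 0.928651 ≈ 0.324

P(earthquake | alarm) ≈ 0.869; P(earthquake | alarm, burglary) ≈ 0.324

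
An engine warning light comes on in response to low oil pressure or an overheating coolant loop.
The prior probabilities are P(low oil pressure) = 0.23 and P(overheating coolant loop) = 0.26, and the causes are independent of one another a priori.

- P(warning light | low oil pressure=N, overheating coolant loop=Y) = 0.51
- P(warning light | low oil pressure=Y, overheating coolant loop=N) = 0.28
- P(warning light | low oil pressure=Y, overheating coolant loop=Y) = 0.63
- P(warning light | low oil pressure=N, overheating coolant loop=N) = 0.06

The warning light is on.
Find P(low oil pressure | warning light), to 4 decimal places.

By total probability over the 4 (low oil pressure, overheating coolant loop) configurations:
  P(warning light) = 0.06·0.77·0.74 + 0.51·0.77·0.26 + 0.28·0.23·0.74 + 0.63·0.23·0.26
        = 0.034188 + 0.102102 + 0.047656 + 0.037674 = 0.221620
Keeping only the low oil pressure-present terms gives 0.085330, so
  P(low oil pressure | warning light) = 0.085330 / 0.221620 ≈ 0.3850

P(low oil pressure | warning light) ≈ 0.3850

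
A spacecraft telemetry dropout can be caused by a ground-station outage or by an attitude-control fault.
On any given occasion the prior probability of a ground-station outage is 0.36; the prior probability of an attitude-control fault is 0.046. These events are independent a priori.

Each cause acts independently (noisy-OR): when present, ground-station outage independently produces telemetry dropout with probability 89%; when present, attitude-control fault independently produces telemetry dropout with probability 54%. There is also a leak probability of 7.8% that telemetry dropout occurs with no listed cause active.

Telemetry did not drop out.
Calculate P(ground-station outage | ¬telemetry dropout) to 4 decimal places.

P(ground-station outage | ¬telemetry dropout) ≈ 0.0583

Under noisy-OR, P(telemetry dropout | causes) = 1 − (1−0.078)·∏(1−qᵢ) over the active causes.
P(¬telemetry dropout) = 0.922*0.64*0.954 + 0.42412*0.64*0.046 + 0.10142*0.36*0.954 + 0.046653*0.36*0.046 = 0.562936 + 0.012486 + 0.034832 + 0.000773 = 0.611027
Restricting to configurations with ground-station outage present: 0.034832 + 0.000773 = 0.035605.
Hence the posterior is 0.035605/0.611027 ≈ 0.0583.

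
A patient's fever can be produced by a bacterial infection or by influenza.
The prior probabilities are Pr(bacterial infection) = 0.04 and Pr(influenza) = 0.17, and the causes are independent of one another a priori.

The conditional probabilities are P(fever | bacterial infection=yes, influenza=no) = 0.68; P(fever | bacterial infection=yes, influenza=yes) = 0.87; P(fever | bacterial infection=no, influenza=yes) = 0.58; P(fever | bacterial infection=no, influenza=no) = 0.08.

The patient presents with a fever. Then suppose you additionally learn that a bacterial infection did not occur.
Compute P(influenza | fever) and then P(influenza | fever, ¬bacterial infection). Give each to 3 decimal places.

P(influenza | fever) ≈ 0.538; P(influenza | fever, ¬bacterial infection) ≈ 0.598

Weight on influenza=true, given the evidence: 0.094656 + 0.005916 = 0.100572
The normalizing constant is 0.08·0.96·0.83 + 0.58·0.96·0.17 + 0.68·0.04·0.83 + 0.87·0.04·0.17 = 0.186892
P(influenza | fever) = 0.100572/0.186892 ≈ 0.538

Now condition on the additional information:
P(fever | ¬bacterial infection) = 0.08*0.83 + 0.58*0.17 = 0.066400 + 0.098600 = 0.165000
Of this, 0.098600 comes from 0.58*0.17 (the influenza=true cases).
Hence the posterior is 0.098600/0.165000 ≈ 0.598.
Ruling out bacterial infection raises the posterior on influenza — the flip side of explaining away.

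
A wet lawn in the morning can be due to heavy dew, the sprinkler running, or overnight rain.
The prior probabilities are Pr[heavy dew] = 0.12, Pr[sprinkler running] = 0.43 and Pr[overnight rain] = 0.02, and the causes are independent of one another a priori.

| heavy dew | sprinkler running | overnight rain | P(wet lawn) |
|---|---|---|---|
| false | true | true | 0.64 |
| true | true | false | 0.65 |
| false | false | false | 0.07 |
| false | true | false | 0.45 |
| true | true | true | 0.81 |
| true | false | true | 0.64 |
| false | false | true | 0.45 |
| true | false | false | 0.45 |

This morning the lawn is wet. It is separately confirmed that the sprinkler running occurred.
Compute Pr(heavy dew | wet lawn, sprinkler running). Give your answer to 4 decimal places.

Weight on heavy dew=true, given the evidence: 0.076440 + 0.001944 = 0.078384
The normalizing constant is 0.45×0.88×0.98 + 0.64×0.88×0.02 + 0.65×0.12×0.98 + 0.81×0.12×0.02 = 0.477728
Posterior = 0.078384 / 0.477728 ≈ 0.1641

Pr(heavy dew | wet lawn, sprinkler running) ≈ 0.1641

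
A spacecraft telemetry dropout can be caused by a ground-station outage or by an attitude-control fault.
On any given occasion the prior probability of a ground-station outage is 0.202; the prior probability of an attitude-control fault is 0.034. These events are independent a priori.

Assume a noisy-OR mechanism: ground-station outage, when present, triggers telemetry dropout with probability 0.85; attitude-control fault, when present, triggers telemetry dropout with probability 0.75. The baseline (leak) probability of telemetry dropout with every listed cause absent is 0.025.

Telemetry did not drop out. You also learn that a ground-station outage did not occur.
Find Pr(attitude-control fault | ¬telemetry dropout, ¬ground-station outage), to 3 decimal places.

Under noisy-OR, P(telemetry dropout | causes) = 1 − (1−0.025)·∏(1−qᵢ) over the active causes.
P(¬telemetry dropout | ¬ground-station outage) = 0.975×0.966 + 0.24375×0.034 = 0.941850 + 0.008287 = 0.950137
Of this, 0.008287 comes from 0.24375×0.034 (the attitude-control fault=true cases).
Hence the posterior is 0.008287/0.950137 ≈ 0.009.

Pr(attitude-control fault | ¬telemetry dropout, ¬ground-station outage) ≈ 0.009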